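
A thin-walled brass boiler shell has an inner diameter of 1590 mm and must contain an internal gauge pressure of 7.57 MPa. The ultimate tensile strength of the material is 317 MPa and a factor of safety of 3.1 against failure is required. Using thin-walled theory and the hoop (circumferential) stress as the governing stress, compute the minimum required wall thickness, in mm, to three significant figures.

σ_allow = 317/3.1 = 102.3 MPa.
Hoop stress σ_h = pD/(2t), so t = pD/(2σ_allow) = 7.57×1590/(2×102.3) = 58.85 mm.

t = 58.9 mm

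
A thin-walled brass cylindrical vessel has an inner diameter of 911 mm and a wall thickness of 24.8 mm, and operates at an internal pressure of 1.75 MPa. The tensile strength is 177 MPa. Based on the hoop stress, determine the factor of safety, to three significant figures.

σ_h = pD/(2t) = 1.75×911/(2×24.8) = 32.14 MPa.
n = 177/32.14 = 5.507.

n = 5.51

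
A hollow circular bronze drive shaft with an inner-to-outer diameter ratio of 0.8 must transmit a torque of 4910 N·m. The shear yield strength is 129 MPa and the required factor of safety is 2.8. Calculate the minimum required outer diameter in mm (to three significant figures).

τ_allow = 129/2.8 = 46.07 MPa.
For a hollow shaft τ = 16T/[πd_o³(1−k⁴)] with k = 0.8, so 1−k⁴ = 0.5904.
d_o³ = 16T/[π τ_allow (1−k⁴)] = 16×4910000/(π×46.07×0.5904) = 919300 mm³.
d_o = 97.24 mm.

d_o = 97.2 mm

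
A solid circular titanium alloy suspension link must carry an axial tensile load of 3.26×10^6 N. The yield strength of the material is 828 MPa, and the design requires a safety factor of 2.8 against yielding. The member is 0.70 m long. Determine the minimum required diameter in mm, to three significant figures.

d = 118 mm

Allowable stress σ_allow = 828/2.8 = 295.7 MPa.
Required area A = F/σ_allow = 3260000/295.7 = 11020 mm².
A = πd²/4 → d = √(4A/π) = 118.5 mm.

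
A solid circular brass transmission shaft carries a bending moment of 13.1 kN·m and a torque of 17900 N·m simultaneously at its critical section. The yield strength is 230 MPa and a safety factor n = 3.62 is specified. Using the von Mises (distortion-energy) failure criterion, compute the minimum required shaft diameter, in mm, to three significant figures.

d = 148 mm

σ_allow = σ_y/n = 230/3.62 = 63.54 MPa.
For a solid shaft σ_b = 32M/(πd³) and τ = 16T/(πd³), so the von Mises stress is σ' = (16/πd³)·√(4M²+3T²).
√(4M²+3T²) = √(4×(1.310×10^7)² + 3×(1.790×10^7)²) = 4.059×10^7 N·mm.
d³ = 16×4.059×10^7/(π×63.54) = 3.254×10^6 mm³.
d = 148.2 mm.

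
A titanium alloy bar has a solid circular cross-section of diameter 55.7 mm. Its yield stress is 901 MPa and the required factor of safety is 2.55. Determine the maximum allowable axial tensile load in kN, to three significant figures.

F_allow = 861 kN

σ_allow = 901/2.55 = 353.3 MPa.
A = πd²/4 = π×55.7²/4 = 2437 mm².
F_allow = σ_allow × A = 353.3×2437 = 861000 N.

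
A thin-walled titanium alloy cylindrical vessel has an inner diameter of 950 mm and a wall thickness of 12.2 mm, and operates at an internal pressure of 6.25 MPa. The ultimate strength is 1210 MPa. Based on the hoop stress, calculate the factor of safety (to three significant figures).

n = 4.97

σ_h = pD/(2t) = 6.25×950/(2×12.2) = 243.3 MPa.
n = 1210/243.3 = 4.972.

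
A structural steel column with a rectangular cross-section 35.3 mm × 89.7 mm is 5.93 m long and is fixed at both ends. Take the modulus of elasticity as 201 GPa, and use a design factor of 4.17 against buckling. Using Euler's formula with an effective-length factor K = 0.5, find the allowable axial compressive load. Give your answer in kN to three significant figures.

P_allow = 17.8 kN

Buckling occurs about the weak axis: I_min = h·b³/12 = 89.7×35.3³/12 = 328800 mm⁴ (b = 35.3 mm is the smaller dimension).
Effective length L_e = KL = 0.5×5.93 m = 2965 mm.
Euler critical load P_cr = π²EI/L_e² = π²×201000×328800/2965² = 74200 N.
P_allow = P_cr/n = 74200/4.17 = 17790 N.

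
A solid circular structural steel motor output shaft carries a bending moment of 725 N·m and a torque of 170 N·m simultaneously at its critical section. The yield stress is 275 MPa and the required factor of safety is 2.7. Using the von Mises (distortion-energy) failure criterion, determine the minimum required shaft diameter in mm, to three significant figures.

d = 42.0 mm

σ_allow = σ_y/n = 275/2.7 = 101.9 MPa.
For a solid shaft σ_b = 32M/(πd³) and τ = 16T/(πd³), so the von Mises stress is σ' = (16/πd³)·√(4M²+3T²).
√(4M²+3T²) = √(4×(725000)² + 3×(170000)²) = 1.480×10^6 N·mm.
d³ = 16×1.480×10^6/(π×101.9) = 73990 mm³.
d = 41.98 mm.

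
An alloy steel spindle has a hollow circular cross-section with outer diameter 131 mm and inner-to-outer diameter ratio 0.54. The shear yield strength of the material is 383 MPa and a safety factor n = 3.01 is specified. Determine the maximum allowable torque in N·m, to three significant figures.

τ_allow = 383/3.01 = 127.2 MPa.
For a hollow shaft T_allow = τ_allow·πd_o³(1−k⁴)/16 with 1−k⁴ = 0.9150, so πd_o³(1−k⁴)/16 = 403900 mm³.
T_allow = 127.2×403900 = 5.139×10^7 N·mm = 51390 N·m.

T_allow = 51400 N·m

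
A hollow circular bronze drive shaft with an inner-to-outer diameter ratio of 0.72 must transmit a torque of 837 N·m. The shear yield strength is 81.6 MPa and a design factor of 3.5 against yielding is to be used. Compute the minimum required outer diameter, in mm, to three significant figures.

d_o = 63.0 mm

τ_allow = 81.6/3.5 = 23.31 MPa.
For a hollow shaft τ = 16T/[πd_o³(1−k⁴)] with k = 0.72, so 1−k⁴ = 0.7313.
d_o³ = 16T/[π τ_allow (1−k⁴)] = 16×837000/(π×23.31×0.7313) = 250000 mm³.
d_o = 63.00 mm.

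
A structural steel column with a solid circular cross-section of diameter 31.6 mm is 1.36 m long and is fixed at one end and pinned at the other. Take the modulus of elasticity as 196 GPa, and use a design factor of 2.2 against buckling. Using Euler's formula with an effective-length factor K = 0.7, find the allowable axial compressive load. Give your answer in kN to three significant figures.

I = πd⁴/64 = π×31.6⁴/64 = 48950 mm⁴.
Effective length L_e = KL = 0.7×1.36 m = 952.0 mm.
Euler critical load P_cr = π²EI/L_e² = π²×196000×48950/952.0² = 104500 N.
P_allow = P_cr/n = 104500/2.2 = 47490 N.

P_allow = 47.5 kN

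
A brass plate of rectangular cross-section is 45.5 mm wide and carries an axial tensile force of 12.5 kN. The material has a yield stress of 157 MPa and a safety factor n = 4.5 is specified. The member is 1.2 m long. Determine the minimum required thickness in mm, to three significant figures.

σ_allow = 157/4.5 = 34.89 MPa.
Required area A = F/σ_allow = 12500/34.89 = 358.3 mm².
t = A/w = 358.3/45.5 = 7.874 mm.

t = 7.87 mm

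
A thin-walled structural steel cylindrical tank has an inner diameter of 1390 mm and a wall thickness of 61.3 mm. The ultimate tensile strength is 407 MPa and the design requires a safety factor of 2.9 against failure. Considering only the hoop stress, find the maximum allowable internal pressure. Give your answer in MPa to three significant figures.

σ_allow = 407/2.9 = 140.3 MPa.
σ_h = pD/(2t) → p_allow = 2σ_allow t/D = 2×140.3×61.3/1390 = 12.38 MPa.

p_allow = 12.4 MPa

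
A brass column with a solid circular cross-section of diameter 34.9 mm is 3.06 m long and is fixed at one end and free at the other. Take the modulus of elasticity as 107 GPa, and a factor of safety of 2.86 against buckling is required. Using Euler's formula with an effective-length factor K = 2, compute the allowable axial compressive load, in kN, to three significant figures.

P_allow = 0.718 kN

I = πd⁴/64 = π×34.9⁴/64 = 72820 mm⁴.
Effective length L_e = KL = 2×3.06 m = 6120 mm.
Euler critical load P_cr = π²EI/L_e² = π²×107000×72820/6120² = 2053 N.
P_allow = P_cr/n = 2053/2.86 = 717.9 N.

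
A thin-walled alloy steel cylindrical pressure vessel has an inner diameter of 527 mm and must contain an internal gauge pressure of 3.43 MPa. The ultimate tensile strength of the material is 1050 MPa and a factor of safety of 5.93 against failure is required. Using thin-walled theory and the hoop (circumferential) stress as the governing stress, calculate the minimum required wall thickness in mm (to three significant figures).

σ_allow = 1050/5.93 = 177.1 MPa.
Hoop stress σ_h = pD/(2t), so t = pD/(2σ_allow) = 3.43×527/(2×177.1) = 5.104 mm.

t = 5.10 mm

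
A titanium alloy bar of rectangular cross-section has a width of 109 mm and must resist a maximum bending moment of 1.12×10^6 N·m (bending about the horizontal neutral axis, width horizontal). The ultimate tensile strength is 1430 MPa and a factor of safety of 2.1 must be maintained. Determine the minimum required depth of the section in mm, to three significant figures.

σ_allow = 1430/2.1 = 681.0 MPa.
For a rectangular section σ = 6M/(bh²), so h² = 6M/(b σ_allow) = 6×1.1200×10^9/(109×681.0) = 90540 mm².
h = 300.9 mm.

h = 301 mm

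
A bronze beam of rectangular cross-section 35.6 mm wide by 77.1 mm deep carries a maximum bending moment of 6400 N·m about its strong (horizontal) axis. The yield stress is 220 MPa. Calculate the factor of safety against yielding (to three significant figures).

n = 1.21

Section modulus S = bh²/6 = 35.6×77.1²/6 = 35270 mm³.
σ = M/S = 6400000/35270 = 181.5 MPa.
n = 220/181.5 = 1.212.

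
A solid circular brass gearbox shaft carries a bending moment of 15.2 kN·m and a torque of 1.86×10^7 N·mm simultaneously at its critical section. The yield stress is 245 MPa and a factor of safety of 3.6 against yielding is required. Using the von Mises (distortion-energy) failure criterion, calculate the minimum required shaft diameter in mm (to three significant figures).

σ_allow = σ_y/n = 245/3.6 = 68.06 MPa.
For a solid shaft σ_b = 32M/(πd³) and τ = 16T/(πd³), so the von Mises stress is σ' = (16/πd³)·√(4M²+3T²).
√(4M²+3T²) = √(4×(1.520×10^7)² + 3×(1.860×10^7)²) = 4.429×10^7 N·mm.
d³ = 16×4.429×10^7/(π×68.06) = 3.315×10^6 mm³.
d = 149.1 mm.

d = 149 mm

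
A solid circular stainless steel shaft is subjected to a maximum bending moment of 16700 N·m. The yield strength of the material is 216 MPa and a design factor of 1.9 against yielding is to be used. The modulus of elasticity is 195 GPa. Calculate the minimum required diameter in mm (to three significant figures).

σ_allow = 216/1.9 = 113.7 MPa.
For a solid circular section σ = 32M/(πd³), so d³ = 32M/(π σ_allow) = 32×1.6700×10^7/(π×113.7) = 1.496×10^6 mm³.
d = 114.4 mm.

d = 114 mm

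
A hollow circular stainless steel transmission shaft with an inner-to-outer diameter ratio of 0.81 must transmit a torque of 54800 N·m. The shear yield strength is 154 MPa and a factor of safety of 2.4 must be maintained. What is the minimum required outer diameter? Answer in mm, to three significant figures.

τ_allow = 154/2.4 = 64.17 MPa.
For a hollow shaft τ = 16T/[πd_o³(1−k⁴)] with k = 0.81, so 1−k⁴ = 0.5695.
d_o³ = 16T/[π τ_allow (1−k⁴)] = 16×5.4800×10^7/(π×64.17×0.5695) = 7.637×10^6 mm³.
d_o = 196.9 mm.

d_o = 197 mm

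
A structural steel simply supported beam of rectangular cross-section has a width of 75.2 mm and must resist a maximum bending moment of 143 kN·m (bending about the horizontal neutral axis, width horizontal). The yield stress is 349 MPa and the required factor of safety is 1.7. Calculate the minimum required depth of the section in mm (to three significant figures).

h = 236 mm

σ_allow = 349/1.7 = 205.3 MPa.
For a rectangular section σ = 6M/(bh²), so h² = 6M/(b σ_allow) = 6×1.4300×10^8/(75.2×205.3) = 55580 mm².
h = 235.7 mm.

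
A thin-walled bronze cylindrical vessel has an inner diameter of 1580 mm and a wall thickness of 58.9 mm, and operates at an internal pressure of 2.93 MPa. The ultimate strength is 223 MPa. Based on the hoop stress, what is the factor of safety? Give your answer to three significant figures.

σ_h = pD/(2t) = 2.93×1580/(2×58.9) = 39.30 MPa.
n = 223/39.30 = 5.674.

n = 5.67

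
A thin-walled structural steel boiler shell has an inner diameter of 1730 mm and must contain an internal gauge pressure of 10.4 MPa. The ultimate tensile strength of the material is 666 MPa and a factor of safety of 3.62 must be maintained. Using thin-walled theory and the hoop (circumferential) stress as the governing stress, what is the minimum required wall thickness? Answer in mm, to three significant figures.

t = 48.9 mm

σ_allow = 666/3.62 = 184.0 MPa.
Hoop stress σ_h = pD/(2t), so t = pD/(2σ_allow) = 10.4×1730/(2×184.0) = 48.90 mm.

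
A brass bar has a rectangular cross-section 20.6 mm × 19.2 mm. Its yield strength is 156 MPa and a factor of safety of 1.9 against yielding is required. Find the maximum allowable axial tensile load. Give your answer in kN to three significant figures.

σ_allow = 156/1.9 = 82.11 MPa.
A = 20.6×19.2 = 395.5 mm².
F_allow = σ_allow × A = 82.11×395.5 = 32470 N.

F_allow = 32.5 kN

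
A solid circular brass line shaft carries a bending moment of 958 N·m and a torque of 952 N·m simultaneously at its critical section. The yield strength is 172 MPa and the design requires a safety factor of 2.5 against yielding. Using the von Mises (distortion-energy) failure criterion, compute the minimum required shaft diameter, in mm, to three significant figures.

d = 57.2 mm

σ_allow = σ_y/n = 172/2.5 = 68.80 MPa.
For a solid shaft σ_b = 32M/(πd³) and τ = 16T/(πd³), so the von Mises stress is σ' = (16/πd³)·√(4M²+3T²).
√(4M²+3T²) = √(4×(958000)² + 3×(952000)²) = 2.528×10^6 N·mm.
d³ = 16×2.528×10^6/(π×68.80) = 187100 mm³.
d = 57.20 mm.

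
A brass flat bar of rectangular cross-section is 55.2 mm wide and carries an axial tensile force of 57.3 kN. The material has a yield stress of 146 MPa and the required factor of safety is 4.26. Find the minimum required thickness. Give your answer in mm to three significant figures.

t = 30.3 mm

σ_allow = 146/4.26 = 34.27 MPa.
Required area A = F/σ_allow = 57300/34.27 = 1672 mm².
t = A/w = 1672/55.2 = 30.29 mm.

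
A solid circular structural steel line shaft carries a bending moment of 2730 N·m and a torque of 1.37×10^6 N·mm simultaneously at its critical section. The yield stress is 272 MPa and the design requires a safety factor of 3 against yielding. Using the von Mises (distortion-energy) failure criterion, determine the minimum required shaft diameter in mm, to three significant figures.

d = 69.4 mm

σ_allow = σ_y/n = 272/3 = 90.67 MPa.
For a solid shaft σ_b = 32M/(πd³) and τ = 16T/(πd³), so the von Mises stress is σ' = (16/πd³)·√(4M²+3T²).
√(4M²+3T²) = √(4×(2.730×10^6)² + 3×(1.370×10^6)²) = 5.953×10^6 N·mm.
d³ = 16×5.953×10^6/(π×90.67) = 334400 mm³.
d = 69.41 mm.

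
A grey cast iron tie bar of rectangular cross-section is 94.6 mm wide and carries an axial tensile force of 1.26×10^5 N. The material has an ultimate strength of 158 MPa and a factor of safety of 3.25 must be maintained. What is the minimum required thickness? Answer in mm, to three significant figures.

t = 27.4 mm

σ_allow = 158/3.25 = 48.62 MPa.
Required area A = F/σ_allow = 126000/48.62 = 2592 mm².
t = A/w = 2592/94.6 = 27.40 mm.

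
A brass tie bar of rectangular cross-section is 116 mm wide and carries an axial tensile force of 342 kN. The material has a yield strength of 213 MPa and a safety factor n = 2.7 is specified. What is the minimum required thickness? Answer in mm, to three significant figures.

t = 37.4 mm

σ_allow = 213/2.7 = 78.89 MPa.
Required area A = F/σ_allow = 342000/78.89 = 4335 mm².
t = A/w = 4335/116 = 37.37 mm.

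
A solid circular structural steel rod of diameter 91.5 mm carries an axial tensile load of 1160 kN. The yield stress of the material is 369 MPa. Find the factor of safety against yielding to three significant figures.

A = πd²/4 = 6576 mm².
σ = F/A = 1160000/6576 = 176.4 MPa.
n = 369/176.4 = 2.092.

n = 2.09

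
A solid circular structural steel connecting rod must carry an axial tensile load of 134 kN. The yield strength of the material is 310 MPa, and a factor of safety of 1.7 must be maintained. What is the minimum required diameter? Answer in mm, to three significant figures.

d = 30.6 mm

Allowable stress σ_allow = 310/1.7 = 182.4 MPa.
Required area A = F/σ_allow = 134000/182.4 = 734.8 mm².
A = πd²/4 → d = √(4A/π) = 30.59 mm.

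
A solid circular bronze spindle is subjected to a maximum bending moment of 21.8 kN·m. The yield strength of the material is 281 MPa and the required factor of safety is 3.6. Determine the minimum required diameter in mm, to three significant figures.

σ_allow = 281/3.6 = 78.06 MPa.
For a solid circular section σ = 32M/(πd³), so d³ = 32M/(π σ_allow) = 32×2.1800×10^7/(π×78.06) = 2.845×10^6 mm³.
d = 141.7 mm.

d = 142 mm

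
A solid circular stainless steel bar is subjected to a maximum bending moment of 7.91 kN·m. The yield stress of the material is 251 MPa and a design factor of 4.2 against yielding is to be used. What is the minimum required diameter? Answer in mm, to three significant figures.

σ_allow = 251/4.2 = 59.76 MPa.
For a solid circular section σ = 32M/(πd³), so d³ = 32M/(π σ_allow) = 32×7910000/(π×59.76) = 1.348×10^6 mm³.
d = 110.5 mm.

d = 110 mm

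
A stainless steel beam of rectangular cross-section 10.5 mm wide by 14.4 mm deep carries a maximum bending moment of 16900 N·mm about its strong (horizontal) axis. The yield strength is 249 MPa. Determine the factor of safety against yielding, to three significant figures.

Section modulus S = bh²/6 = 10.5×14.4²/6 = 362.9 mm³.
σ = M/S = 16900/362.9 = 46.57 MPa.
n = 249/46.57 = 5.347.

n = 5.35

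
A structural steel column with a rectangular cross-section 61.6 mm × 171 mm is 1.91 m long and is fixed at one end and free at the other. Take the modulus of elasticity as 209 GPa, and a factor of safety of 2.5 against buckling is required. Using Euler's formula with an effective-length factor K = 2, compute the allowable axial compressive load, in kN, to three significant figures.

P_allow = 188 kN

Buckling occurs about the weak axis: I_min = h·b³/12 = 171×61.6³/12 = 3.331×10^6 mm⁴ (b = 61.6 mm is the smaller dimension).
Effective length L_e = KL = 2×1.91 m = 3820 mm.
Euler critical load P_cr = π²EI/L_e² = π²×209000×3.331×10^6/3820² = 470800 N.
P_allow = P_cr/n = 470800/2.5 = 188300 N.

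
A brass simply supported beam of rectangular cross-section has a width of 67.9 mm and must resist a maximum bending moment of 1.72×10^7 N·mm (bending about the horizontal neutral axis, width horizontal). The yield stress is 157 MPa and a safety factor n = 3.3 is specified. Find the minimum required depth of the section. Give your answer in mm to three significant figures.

h = 179 mm

σ_allow = 157/3.3 = 47.58 MPa.
For a rectangular section σ = 6M/(bh²), so h² = 6M/(b σ_allow) = 6×1.7200×10^7/(67.9×47.58) = 31950 mm².
h = 178.7 mm.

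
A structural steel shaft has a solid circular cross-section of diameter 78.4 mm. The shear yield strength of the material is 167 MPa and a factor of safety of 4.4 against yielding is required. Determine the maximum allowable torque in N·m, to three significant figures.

τ_allow = 167/4.4 = 37.95 MPa.
For a solid shaft T_allow = τ_allow·πd³/16; πd³/16 = π×78.4³/16 = 94620 mm³.
T_allow = 37.95×94620 = 3.591×10^6 N·mm = 3591 N·m.

T_allow = 3590 N·m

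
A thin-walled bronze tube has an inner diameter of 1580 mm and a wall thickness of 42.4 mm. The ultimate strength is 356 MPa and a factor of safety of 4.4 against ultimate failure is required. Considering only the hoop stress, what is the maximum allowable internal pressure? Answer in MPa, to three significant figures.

σ_allow = 356/4.4 = 80.91 MPa.
σ_h = pD/(2t) → p_allow = 2σ_allow t/D = 2×80.91×42.4/1580 = 4.342 MPa.

p_allow = 4.34 MPa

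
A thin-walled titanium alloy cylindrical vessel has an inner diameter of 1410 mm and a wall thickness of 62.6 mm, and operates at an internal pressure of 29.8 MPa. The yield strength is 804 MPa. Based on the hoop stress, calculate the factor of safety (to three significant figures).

σ_h = pD/(2t) = 29.8×1410/(2×62.6) = 335.6 MPa.
n = 804/335.6 = 2.396.

n = 2.40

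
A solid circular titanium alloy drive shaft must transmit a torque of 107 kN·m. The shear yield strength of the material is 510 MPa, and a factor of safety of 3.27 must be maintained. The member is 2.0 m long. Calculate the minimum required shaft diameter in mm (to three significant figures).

Allowable shear stress τ_allow = 510/3.27 = 156.0 MPa.
For a solid shaft τ = 16T/(πd³), so d³ = 16T/(π τ_allow) = 16×1.0700×10^8/(π×156.0) = 3.494×10^6 mm³.
d = (3.494×10^6)^(1/3) = 151.7 mm.

d = 152 mm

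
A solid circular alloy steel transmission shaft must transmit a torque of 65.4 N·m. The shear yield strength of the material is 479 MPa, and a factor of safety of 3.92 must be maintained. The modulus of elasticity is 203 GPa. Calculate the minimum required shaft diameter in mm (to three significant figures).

Allowable shear stress τ_allow = 479/3.92 = 122.2 MPa.
For a solid shaft τ = 16T/(πd³), so d³ = 16T/(π τ_allow) = 16×65400/(π×122.2) = 2726 mm³.
d = (2726)^(1/3) = 13.97 mm.

d = 14.0 mm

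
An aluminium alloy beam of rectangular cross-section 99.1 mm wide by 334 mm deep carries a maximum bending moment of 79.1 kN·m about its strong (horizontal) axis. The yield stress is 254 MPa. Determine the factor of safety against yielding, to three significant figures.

n = 5.92

Section modulus S = bh²/6 = 99.1×334²/6 = 1.843×10^6 mm³.
σ = M/S = 7.9100×10^7/1.843×10^6 = 42.93 MPa.
n = 254/42.93 = 5.917.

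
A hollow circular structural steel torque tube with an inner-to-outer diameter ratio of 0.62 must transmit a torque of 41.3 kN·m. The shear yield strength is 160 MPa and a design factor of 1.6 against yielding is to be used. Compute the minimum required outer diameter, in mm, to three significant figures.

τ_allow = 160/1.6 = 100.0 MPa.
For a hollow shaft τ = 16T/[πd_o³(1−k⁴)] with k = 0.62, so 1−k⁴ = 0.8522.
d_o³ = 16T/[π τ_allow (1−k⁴)] = 16×4.1300×10^7/(π×100.0×0.8522) = 2.468×10^6 mm³.
d_o = 135.1 mm.

d_o = 135 mm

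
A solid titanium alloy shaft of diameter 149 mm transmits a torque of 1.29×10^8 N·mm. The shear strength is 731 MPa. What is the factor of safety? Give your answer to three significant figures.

τ = 16T/(πd³) = 16×1.2900×10^8/(π×149³) = 198.6 MPa.
n = τ_limit/τ = 731/198.6 = 3.681.

n = 3.68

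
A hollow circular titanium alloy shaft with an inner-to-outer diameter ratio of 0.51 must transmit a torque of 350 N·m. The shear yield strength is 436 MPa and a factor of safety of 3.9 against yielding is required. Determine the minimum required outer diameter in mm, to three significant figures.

τ_allow = 436/3.9 = 111.8 MPa.
For a hollow shaft τ = 16T/[πd_o³(1−k⁴)] with k = 0.51, so 1−k⁴ = 0.9323.
d_o³ = 16T/[π τ_allow (1−k⁴)] = 16×350000/(π×111.8×0.9323) = 17100 mm³.
d_o = 25.76 mm.

d_o = 25.8 mm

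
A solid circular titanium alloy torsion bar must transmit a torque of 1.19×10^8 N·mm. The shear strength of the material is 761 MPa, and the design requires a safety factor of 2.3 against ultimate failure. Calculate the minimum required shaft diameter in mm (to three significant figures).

d = 122 mm

Allowable shear stress τ_allow = 761/2.3 = 330.9 MPa.
For a solid shaft τ = 16T/(πd³), so d³ = 16T/(π τ_allow) = 16×1.1900×10^8/(π×330.9) = 1.832×10^6 mm³.
d = (1.832×10^6)^(1/3) = 122.4 mm.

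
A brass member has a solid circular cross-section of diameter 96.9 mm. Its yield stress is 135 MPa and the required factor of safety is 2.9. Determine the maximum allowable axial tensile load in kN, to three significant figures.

F_allow = 343 kN

σ_allow = 135/2.9 = 46.55 MPa.
A = πd²/4 = π×96.9²/4 = 7375 mm².
F_allow = σ_allow × A = 46.55×7375 = 343300 N.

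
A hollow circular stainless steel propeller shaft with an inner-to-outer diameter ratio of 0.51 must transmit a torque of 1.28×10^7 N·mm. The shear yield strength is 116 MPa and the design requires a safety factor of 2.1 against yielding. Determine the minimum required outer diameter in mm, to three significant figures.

τ_allow = 116/2.1 = 55.24 MPa.
For a hollow shaft τ = 16T/[πd_o³(1−k⁴)] with k = 0.51, so 1−k⁴ = 0.9323.
d_o³ = 16T/[π τ_allow (1−k⁴)] = 16×1.2800×10^7/(π×55.24×0.9323) = 1.266×10^6 mm³.
d_o = 108.2 mm.

d_o = 108 mm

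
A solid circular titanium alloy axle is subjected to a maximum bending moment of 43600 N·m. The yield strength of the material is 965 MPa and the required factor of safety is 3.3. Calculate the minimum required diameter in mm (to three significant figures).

d = 115 mm

σ_allow = 965/3.3 = 292.4 MPa.
For a solid circular section σ = 32M/(πd³), so d³ = 32M/(π σ_allow) = 32×4.3600×10^7/(π×292.4) = 1.519×10^6 mm³.
d = 114.9 mm.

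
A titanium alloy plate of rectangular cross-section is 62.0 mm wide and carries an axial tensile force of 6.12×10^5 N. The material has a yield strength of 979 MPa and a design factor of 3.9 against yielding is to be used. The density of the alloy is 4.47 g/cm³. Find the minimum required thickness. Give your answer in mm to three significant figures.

σ_allow = 979/3.9 = 251.0 MPa.
Required area A = F/σ_allow = 612000/251.0 = 2438 mm².
t = A/w = 2438/62.0 = 39.32 mm.

t = 39.3 mm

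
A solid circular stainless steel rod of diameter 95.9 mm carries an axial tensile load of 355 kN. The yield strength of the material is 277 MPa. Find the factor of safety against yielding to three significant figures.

A = πd²/4 = 7223 mm².
σ = F/A = 355000/7223 = 49.15 MPa.
n = 277/49.15 = 5.636.

n = 5.64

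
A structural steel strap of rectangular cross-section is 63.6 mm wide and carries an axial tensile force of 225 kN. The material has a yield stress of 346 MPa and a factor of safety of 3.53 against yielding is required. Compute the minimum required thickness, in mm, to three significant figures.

t = 36.1 mm

σ_allow = 346/3.53 = 98.02 MPa.
Required area A = F/σ_allow = 225000/98.02 = 2296 mm².
t = A/w = 2296/63.6 = 36.09 mm.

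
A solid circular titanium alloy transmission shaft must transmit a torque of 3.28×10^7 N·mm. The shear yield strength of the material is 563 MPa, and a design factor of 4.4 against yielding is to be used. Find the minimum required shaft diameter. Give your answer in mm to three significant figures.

d = 109 mm

Allowable shear stress τ_allow = 563/4.4 = 128.0 MPa.
For a solid shaft τ = 16T/(πd³), so d³ = 16T/(π τ_allow) = 16×3.2800×10^7/(π×128.0) = 1.306×10^6 mm³.
d = (1.306×10^6)^(1/3) = 109.3 mm.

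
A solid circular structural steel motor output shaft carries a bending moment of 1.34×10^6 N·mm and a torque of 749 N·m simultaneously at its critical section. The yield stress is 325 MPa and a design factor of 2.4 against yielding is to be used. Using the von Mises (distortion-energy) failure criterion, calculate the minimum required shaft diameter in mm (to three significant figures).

d = 48.2 mm

σ_allow = σ_y/n = 325/2.4 = 135.4 MPa.
For a solid shaft σ_b = 32M/(πd³) and τ = 16T/(πd³), so the von Mises stress is σ' = (16/πd³)·√(4M²+3T²).
√(4M²+3T²) = √(4×(1.340×10^6)² + 3×(749000)²) = 2.977×10^6 N·mm.
d³ = 16×2.977×10^6/(π×135.4) = 112000 mm³.
d = 48.20 mm.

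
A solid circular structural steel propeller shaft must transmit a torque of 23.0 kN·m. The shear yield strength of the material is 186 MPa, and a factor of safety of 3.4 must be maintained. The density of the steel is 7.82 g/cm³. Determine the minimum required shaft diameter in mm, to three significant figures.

Allowable shear stress τ_allow = 186/3.4 = 54.71 MPa.
For a solid shaft τ = 16T/(πd³), so d³ = 16T/(π τ_allow) = 16×2.3000×10^7/(π×54.71) = 2.141×10^6 mm³.
d = (2.141×10^6)^(1/3) = 128.9 mm.

d = 129 mm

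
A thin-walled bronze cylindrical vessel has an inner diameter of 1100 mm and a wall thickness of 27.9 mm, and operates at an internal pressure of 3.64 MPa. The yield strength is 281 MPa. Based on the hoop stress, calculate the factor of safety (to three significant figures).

σ_h = pD/(2t) = 3.64×1100/(2×27.9) = 71.76 MPa.
n = 281/71.76 = 3.916.

n = 3.92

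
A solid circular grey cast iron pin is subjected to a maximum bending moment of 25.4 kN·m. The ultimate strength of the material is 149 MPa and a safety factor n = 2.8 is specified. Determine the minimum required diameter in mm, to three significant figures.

σ_allow = 149/2.8 = 53.21 MPa.
For a solid circular section σ = 32M/(πd³), so d³ = 32M/(π σ_allow) = 32×2.5400×10^7/(π×53.21) = 4.862×10^6 mm³.
d = 169.4 mm.

d = 169 mm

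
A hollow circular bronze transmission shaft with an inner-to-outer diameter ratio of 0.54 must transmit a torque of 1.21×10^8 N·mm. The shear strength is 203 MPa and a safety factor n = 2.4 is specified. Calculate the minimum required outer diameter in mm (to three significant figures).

d_o = 200 mm

τ_allow = 203/2.4 = 84.58 MPa.
For a hollow shaft τ = 16T/[πd_o³(1−k⁴)] with k = 0.54, so 1−k⁴ = 0.9150.
d_o³ = 16T/[π τ_allow (1−k⁴)] = 16×1.2100×10^8/(π×84.58×0.9150) = 7.963×10^6 mm³.
d_o = 199.7 mm.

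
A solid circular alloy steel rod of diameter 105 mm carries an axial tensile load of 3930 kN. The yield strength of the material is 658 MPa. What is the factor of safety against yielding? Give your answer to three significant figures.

n = 1.45

A = πd²/4 = 8659 mm².
σ = F/A = 3930000/8659 = 453.9 MPa.
n = 658/453.9 = 1.450.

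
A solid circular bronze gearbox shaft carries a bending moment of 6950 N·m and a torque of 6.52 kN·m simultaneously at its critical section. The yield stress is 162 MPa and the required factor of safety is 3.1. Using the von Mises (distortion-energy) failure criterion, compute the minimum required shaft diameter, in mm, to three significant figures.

d = 120 mm

σ_allow = σ_y/n = 162/3.1 = 52.26 MPa.
For a solid shaft σ_b = 32M/(πd³) and τ = 16T/(πd³), so the von Mises stress is σ' = (16/πd³)·√(4M²+3T²).
√(4M²+3T²) = √(4×(6.950×10^6)² + 3×(6.520×10^6)²) = 1.791×10^7 N·mm.
d³ = 16×1.791×10^7/(π×52.26) = 1.745×10^6 mm³.
d = 120.4 mm.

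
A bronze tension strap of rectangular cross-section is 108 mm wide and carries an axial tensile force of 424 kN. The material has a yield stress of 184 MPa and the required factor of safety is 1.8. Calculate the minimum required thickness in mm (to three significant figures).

t = 38.4 mm

σ_allow = 184/1.8 = 102.2 MPa.
Required area A = F/σ_allow = 424000/102.2 = 4148 mm².
t = A/w = 4148/108 = 38.41 mm.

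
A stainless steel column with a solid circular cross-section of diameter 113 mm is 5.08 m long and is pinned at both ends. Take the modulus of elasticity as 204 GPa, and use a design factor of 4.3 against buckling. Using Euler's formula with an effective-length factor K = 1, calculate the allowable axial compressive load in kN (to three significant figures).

I = πd⁴/64 = π×113⁴/64 = 8.004×10^6 mm⁴.
Effective length L_e = KL = 1×5.08 m = 5080 mm.
Euler critical load P_cr = π²EI/L_e² = π²×204000×8.004×10^6/5080² = 624400 N.
P_allow = P_cr/n = 624400/4.3 = 145200 N.

P_allow = 145 kN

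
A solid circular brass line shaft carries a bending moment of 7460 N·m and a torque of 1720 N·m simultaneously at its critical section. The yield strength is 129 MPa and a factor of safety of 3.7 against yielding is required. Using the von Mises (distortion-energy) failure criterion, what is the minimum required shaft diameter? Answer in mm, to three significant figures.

σ_allow = σ_y/n = 129/3.7 = 34.86 MPa.
For a solid shaft σ_b = 32M/(πd³) and τ = 16T/(πd³), so the von Mises stress is σ' = (16/πd³)·√(4M²+3T²).
√(4M²+3T²) = √(4×(7.460×10^6)² + 3×(1.720×10^6)²) = 1.521×10^7 N·mm.
d³ = 16×1.521×10^7/(π×34.86) = 2.222×10^6 mm³.
d = 130.5 mm.

d = 131 mm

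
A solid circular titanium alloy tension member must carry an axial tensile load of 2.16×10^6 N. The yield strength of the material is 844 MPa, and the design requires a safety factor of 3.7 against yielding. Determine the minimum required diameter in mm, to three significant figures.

Allowable stress σ_allow = 844/3.7 = 228.1 MPa.
Required area A = F/σ_allow = 2160000/228.1 = 9469 mm².
A = πd²/4 → d = √(4A/π) = 109.8 mm.

d = 110 mm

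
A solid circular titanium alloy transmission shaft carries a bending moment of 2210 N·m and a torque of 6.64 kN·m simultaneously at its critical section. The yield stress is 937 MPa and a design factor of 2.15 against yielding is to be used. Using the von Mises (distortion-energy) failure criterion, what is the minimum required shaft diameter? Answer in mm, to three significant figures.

d = 52.4 mm

σ_allow = σ_y/n = 937/2.15 = 435.8 MPa.
For a solid shaft σ_b = 32M/(πd³) and τ = 16T/(πd³), so the von Mises stress is σ' = (16/πd³)·√(4M²+3T²).
√(4M²+3T²) = √(4×(2.210×10^6)² + 3×(6.640×10^6)²) = 1.232×10^7 N·mm.
d³ = 16×1.232×10^7/(π×435.8) = 144000 mm³.
d = 52.41 mm.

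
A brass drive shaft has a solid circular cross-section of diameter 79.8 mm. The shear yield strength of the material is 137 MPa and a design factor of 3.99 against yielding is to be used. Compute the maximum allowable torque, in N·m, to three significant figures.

τ_allow = 137/3.99 = 34.34 MPa.
For a solid shaft T_allow = τ_allow·πd³/16; πd³/16 = π×79.8³/16 = 99780 mm³.
T_allow = 34.34×99780 = 3.426×10^6 N·mm = 3426 N·m.

T_allow = 3430 N·m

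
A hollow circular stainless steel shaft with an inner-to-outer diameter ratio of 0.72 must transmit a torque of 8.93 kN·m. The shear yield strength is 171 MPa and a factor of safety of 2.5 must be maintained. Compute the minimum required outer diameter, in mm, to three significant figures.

d_o = 96.9 mm

τ_allow = 171/2.5 = 68.40 MPa.
For a hollow shaft τ = 16T/[πd_o³(1−k⁴)] with k = 0.72, so 1−k⁴ = 0.7313.
d_o³ = 16T/[π τ_allow (1−k⁴)] = 16×8930000/(π×68.40×0.7313) = 909300 mm³.
d_o = 96.88 mm.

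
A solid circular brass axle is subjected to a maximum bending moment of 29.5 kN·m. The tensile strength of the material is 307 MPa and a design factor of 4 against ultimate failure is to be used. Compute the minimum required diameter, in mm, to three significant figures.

σ_allow = 307/4 = 76.75 MPa.
For a solid circular section σ = 32M/(πd³), so d³ = 32M/(π σ_allow) = 32×2.9500×10^7/(π×76.75) = 3.915×10^6 mm³.
d = 157.6 mm.

d = 158 mm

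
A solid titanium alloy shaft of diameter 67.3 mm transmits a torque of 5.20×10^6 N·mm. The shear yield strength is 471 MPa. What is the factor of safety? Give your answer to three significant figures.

n = 5.42

τ = 16T/(πd³) = 16×5200000/(π×67.3³) = 86.88 MPa.
n = τ_limit/τ = 471/86.88 = 5.421.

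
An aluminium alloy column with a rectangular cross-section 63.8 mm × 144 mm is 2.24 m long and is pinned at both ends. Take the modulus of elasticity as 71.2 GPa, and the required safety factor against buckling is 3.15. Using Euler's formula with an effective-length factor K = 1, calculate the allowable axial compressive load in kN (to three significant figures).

Buckling occurs about the weak axis: I_min = h·b³/12 = 144×63.8³/12 = 3.116×10^6 mm⁴ (b = 63.8 mm is the smaller dimension).
Effective length L_e = KL = 1×2.24 m = 2240 mm.
Euler critical load P_cr = π²EI/L_e² = π²×71200×3.116×10^6/2240² = 436400 N.
P_allow = P_cr/n = 436400/3.15 = 138600 N.

P_allow = 139 kN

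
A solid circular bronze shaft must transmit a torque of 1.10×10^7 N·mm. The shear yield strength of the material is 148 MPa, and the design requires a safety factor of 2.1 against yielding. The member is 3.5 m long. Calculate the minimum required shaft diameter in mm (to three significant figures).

Allowable shear stress τ_allow = 148/2.1 = 70.48 MPa.
For a solid shaft τ = 16T/(πd³), so d³ = 16T/(π τ_allow) = 16×1.1000×10^7/(π×70.48) = 794900 mm³.
d = (794900)^(1/3) = 92.63 mm.

d = 92.6 mm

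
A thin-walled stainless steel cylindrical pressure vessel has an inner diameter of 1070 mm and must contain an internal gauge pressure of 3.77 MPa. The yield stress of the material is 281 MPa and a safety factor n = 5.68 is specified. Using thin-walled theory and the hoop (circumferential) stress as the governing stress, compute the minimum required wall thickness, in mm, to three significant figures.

σ_allow = 281/5.68 = 49.47 MPa.
Hoop stress σ_h = pD/(2t), so t = pD/(2σ_allow) = 3.77×1070/(2×49.47) = 40.77 mm.

t = 40.8 mm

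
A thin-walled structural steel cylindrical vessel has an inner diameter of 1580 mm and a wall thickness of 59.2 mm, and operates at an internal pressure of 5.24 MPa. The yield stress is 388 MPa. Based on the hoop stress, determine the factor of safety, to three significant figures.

n = 5.55

σ_h = pD/(2t) = 5.24×1580/(2×59.2) = 69.93 MPa.
n = 388/69.93 = 5.549.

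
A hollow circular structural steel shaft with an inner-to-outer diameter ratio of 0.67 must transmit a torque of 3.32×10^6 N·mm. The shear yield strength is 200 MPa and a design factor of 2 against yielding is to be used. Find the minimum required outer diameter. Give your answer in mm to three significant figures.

d_o = 59.6 mm

τ_allow = 200/2 = 100.0 MPa.
For a hollow shaft τ = 16T/[πd_o³(1−k⁴)] with k = 0.67, so 1−k⁴ = 0.7985.
d_o³ = 16T/[π τ_allow (1−k⁴)] = 16×3320000/(π×100.0×0.7985) = 211800 mm³.
d_o = 59.60 mm.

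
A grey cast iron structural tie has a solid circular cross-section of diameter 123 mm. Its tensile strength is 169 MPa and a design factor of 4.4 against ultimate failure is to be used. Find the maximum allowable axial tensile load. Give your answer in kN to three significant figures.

σ_allow = 169/4.4 = 38.41 MPa.
A = πd²/4 = π×123²/4 = 11880 mm².
F_allow = σ_allow × A = 38.41×11880 = 456400 N.

F_allow = 456 kN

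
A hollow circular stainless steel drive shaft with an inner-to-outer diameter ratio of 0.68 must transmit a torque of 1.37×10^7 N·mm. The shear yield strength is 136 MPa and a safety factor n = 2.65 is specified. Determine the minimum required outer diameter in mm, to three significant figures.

d_o = 120 mm

τ_allow = 136/2.65 = 51.32 MPa.
For a hollow shaft τ = 16T/[πd_o³(1−k⁴)] with k = 0.68, so 1−k⁴ = 0.7862.
d_o³ = 16T/[π τ_allow (1−k⁴)] = 16×1.3700×10^7/(π×51.32×0.7862) = 1.729×10^6 mm³.
d_o = 120.0 mm.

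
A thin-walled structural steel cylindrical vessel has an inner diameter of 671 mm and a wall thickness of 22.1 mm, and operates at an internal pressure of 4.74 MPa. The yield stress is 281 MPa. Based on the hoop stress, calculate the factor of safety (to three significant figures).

n = 3.91

σ_h = pD/(2t) = 4.74×671/(2×22.1) = 71.96 MPa.
n = 281/71.96 = 3.905.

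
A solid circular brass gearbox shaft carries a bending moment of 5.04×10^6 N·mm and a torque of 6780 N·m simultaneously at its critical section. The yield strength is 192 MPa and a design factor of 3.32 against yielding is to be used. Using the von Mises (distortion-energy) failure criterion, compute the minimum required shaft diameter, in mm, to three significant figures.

σ_allow = σ_y/n = 192/3.32 = 57.83 MPa.
For a solid shaft σ_b = 32M/(πd³) and τ = 16T/(πd³), so the von Mises stress is σ' = (16/πd³)·√(4M²+3T²).
√(4M²+3T²) = √(4×(5.040×10^6)² + 3×(6.780×10^6)²) = 1.548×10^7 N·mm.
d³ = 16×1.548×10^7/(π×57.83) = 1.363×10^6 mm³.
d = 110.9 mm.

d = 111 mm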